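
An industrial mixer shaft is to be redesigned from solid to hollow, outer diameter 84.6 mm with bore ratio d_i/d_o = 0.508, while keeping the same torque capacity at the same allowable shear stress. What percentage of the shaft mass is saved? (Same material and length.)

22.3 %

Equal τ_max and T ⇒ the solid shaft needs d_s³ = d_o³(1−k⁴), so d_s = 84.6·(1−0.508⁴)^(1/3) = 82.68 mm.
Area ratio A_h/A_s = d_o²(1−k²)/d_s² = (1−k²)/(1−k⁴)^(2/3) = 0.7768.
Mass saving = 1 − 0.7768 = 22.3 %.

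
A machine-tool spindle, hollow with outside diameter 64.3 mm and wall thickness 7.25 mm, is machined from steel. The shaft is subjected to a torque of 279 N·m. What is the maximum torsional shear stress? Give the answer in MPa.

J = π(d_o⁴ − d_i⁴)/32 = π(0.0643⁴ − 0.0498⁴)/32 = 1.074×10^-6 m⁴.
τ_max = T·r/J = 279.0 × 0.0321 / 1.074×10^-6 = 8.349×10^6 Pa.

8.35 MPa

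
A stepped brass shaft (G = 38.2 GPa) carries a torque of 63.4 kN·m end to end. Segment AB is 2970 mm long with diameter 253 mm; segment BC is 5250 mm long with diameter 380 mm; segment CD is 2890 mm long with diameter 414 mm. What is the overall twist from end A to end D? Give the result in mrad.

J_AB = π(0.253)⁴/32 = 4.02×10^-4 m⁴; J_BC = π(0.380)⁴/32 = 2.05×10^-3 m⁴; J_CD = π(0.414)⁴/32 = 2.88×10^-3 m⁴.
θ = (T/G)·Σ L_i/J_i = (63400/38.2×10⁹)·(2.97/4.02×10^-4 + 5.25/2.05×10^-3 + 2.89/2.88×10^-3) = 0.01817 rad.

18.2 mrad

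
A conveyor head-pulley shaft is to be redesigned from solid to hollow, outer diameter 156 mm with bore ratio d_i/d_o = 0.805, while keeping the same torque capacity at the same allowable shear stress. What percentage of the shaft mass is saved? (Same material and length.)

Equal τ_max and T ⇒ the solid shaft needs d_s³ = d_o³(1−k⁴), so d_s = 156·(1−0.805⁴)^(1/3) = 130.1 mm.
Area ratio A_h/A_s = d_o²(1−k²)/d_s² = (1−k²)/(1−k⁴)^(2/3) = 0.5061.
Mass saving = 1 − 0.5061 = 49.4 %.

49.4 %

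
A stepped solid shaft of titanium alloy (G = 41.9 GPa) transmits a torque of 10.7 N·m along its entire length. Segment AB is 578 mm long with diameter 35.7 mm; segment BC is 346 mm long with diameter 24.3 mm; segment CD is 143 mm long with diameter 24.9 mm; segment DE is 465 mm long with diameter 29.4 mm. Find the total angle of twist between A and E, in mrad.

J_AB = π(0.0357)⁴/32 = 1.59×10^-7 m⁴; J_BC = π(0.0243)⁴/32 = 3.42×10^-8 m⁴; J_CD = π(0.0249)⁴/32 = 3.77×10^-8 m⁴; J_DE = π(0.0294)⁴/32 = 7.33×10^-8 m⁴.
θ = (T/G)·Σ L_i/J_i = (10.70/41.9×10⁹)·(0.578/1.59×10^-7 + 0.346/3.42×10^-8 + 0.143/3.77×10^-8 + 0.465/7.33×10^-8) = 6.093×10^-3 rad.

6.09 mrad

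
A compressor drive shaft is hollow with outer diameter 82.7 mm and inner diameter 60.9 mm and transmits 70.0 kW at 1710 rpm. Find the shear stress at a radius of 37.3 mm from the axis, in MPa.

4.50 MPa

ω = 2π·1710/60 = 179.1 rad/s, so T = P/ω = 70.0×10³ / 179.1 = 390.9 N·m.
J = π(d_o⁴ − d_i⁴)/32 = π(0.0827⁴ − 0.0609⁴)/32 = 3.242×10^-6 m⁴.
Shear stress varies linearly with radius: τ = T·r/J = 390.9 × 0.0373 / 3.242×10^-6 = 4.498×10^6 Pa.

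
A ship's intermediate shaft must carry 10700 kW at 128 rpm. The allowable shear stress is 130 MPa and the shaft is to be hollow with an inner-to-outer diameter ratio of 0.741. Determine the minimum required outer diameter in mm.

355 mm

ω = 2π·128/60 = 13.40 rad/s, so T = P/ω = 10700×10³ / 13.40 = 798300 N·m.
For a hollow shaft with d_i/d_o = 0.741: τ_max = 16T/(π d_o³ (1−k⁴)), so d_o = [16T/(π τ_allow (1−k⁴))]^(1/3) = [16·798300/(π·1.30×10^8·0.6985)]^(1/3) = 0.3551 m.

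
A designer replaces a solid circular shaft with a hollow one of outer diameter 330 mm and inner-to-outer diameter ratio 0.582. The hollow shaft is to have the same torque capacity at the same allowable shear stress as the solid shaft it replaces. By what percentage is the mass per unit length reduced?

28.3 %

Equal τ_max and T ⇒ the solid shaft needs d_s³ = d_o³(1−k⁴), so d_s = 330·(1−0.582⁴)^(1/3) = 316.9 mm.
Area ratio A_h/A_s = d_o²(1−k²)/d_s² = (1−k²)/(1−k⁴)^(2/3) = 0.7172.
Mass saving = 1 − 0.7172 = 28.3 %.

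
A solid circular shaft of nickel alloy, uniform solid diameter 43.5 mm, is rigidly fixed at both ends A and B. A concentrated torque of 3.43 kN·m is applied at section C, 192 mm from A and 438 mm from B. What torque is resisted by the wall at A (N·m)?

2380 N·m

With uniform GJ and both ends fixed, compatibility θ_AC = θ_CB gives T_A·a = T_B·b, together with T_A + T_B = T₀.
T_A = T₀·b/(a+b) = 3430·438/630.0 = 2385 N·m; T_B = 1045 N·m.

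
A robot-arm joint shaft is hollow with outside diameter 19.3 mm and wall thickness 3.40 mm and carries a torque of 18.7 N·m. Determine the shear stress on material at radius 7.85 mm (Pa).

1.31e7 Pa

J = π(d_o⁴ − d_i⁴)/32 = π(0.0193⁴ − 0.0125⁴)/32 = 1.122×10^-8 m⁴.
Shear stress varies linearly with radius: τ = T·r/J = 18.70 × 0.00785 / 1.122×10^-8 = 1.308×10^7 Pa.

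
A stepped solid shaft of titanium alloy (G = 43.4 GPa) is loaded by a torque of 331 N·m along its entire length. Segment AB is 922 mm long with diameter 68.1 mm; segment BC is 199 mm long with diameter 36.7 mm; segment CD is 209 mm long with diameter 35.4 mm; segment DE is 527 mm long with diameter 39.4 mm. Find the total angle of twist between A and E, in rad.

J_AB = π(0.0681)⁴/32 = 2.11×10^-6 m⁴; J_BC = π(0.0367)⁴/32 = 1.78×10^-7 m⁴; J_CD = π(0.0354)⁴/32 = 1.54×10^-7 m⁴; J_DE = π(0.0394)⁴/32 = 2.37×10^-7 m⁴.
θ = (T/G)·Σ L_i/J_i = (331.0/43.4×10⁹)·(0.922/2.11×10^-6 + 0.199/1.78×10^-7 + 0.209/1.54×10^-7 + 0.527/2.37×10^-7) = 0.03918 rad.

0.0392 rad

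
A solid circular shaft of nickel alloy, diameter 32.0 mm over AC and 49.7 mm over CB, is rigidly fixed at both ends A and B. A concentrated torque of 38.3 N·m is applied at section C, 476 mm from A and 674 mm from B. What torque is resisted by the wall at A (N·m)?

Compatibility: T_A·a/J_AC = T_B·b/J_CB with T_A + T_B = T₀.
J_AC = 1.03×10^-7 m⁴, J_CB = 5.99×10^-7 m⁴, so T_A = T₀·(J_AC/a)/((J_AC/a)+(J_CB/b)) = 7.496 N·m, T_B = 30.80 N·m.

7.50 N·m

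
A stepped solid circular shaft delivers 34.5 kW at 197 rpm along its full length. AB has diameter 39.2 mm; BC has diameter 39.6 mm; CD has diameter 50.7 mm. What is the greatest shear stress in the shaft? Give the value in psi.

20500 psi

ω = 2π·197/60 = 20.63 rad/s, so T = P/ω = 34.5×10³ / 20.63 = 1672 N·m.
Under the same torque, τ_max = 16T/(πd³) is largest where d is smallest — segment AB (d = 39.2 mm).
τ_max = 16·1672/(π·(0.0392)³) = 1.414×10^8 Pa.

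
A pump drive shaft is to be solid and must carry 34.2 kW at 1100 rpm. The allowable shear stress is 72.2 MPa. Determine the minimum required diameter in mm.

27.6 mm

ω = 2π·1100/60 = 115.2 rad/s, so T = P/ω = 34.2×10³ / 115.2 = 296.9 N·m.
For a solid shaft τ_max = 16T/(πd³), so d = (16T/(π τ_allow))^(1/3) = (16·296.9/(π·7.22×10^7))^(1/3) = 0.02756 m.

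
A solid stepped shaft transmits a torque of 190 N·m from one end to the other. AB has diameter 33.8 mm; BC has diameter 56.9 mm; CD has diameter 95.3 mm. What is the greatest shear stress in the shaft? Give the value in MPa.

Under the same torque, τ_max = 16T/(πd³) is largest where d is smallest — segment AB (d = 33.8 mm).
τ_max = 16·190.0/(π·(0.0338)³) = 2.506×10^7 Pa.

25.1 MPa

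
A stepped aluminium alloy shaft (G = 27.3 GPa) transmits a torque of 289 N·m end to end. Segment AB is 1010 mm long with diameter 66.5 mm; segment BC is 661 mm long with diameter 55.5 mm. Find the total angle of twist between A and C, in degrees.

J_AB = π(0.0665)⁴/32 = 1.92×10^-6 m⁴; J_BC = π(0.0555)⁴/32 = 9.31×10^-7 m⁴.
θ = (T/G)·Σ L_i/J_i = (289.0/27.3×10⁹)·(1.01/1.92×10^-6 + 0.661/9.31×10^-7) = 0.01308 rad.

0.749°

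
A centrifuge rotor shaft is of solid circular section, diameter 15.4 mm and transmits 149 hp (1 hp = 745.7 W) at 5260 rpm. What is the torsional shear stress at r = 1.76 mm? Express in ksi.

ω = 2π·5260/60 = 550.8 rad/s, so T = P/ω = 149×745.7 / 550.8 = 201.7 N·m.
J = πd⁴/32 = π(0.0154)⁴/32 = 5.522×10^-9 m⁴.
Shear stress varies linearly with radius: τ = T·r/J = 201.7 × 0.00176 / 5.522×10^-9 = 6.429×10^7 Pa.

9.32 ksi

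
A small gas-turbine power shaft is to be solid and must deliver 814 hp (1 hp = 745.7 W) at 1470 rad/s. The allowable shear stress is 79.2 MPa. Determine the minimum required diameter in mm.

ω = 1470 rad/s, so T = P/ω = 814×745.7 / 1470 = 412.9 N·m.
For a solid shaft τ_max = 16T/(πd³), so d = (16T/(π τ_allow))^(1/3) = (16·412.9/(π·7.92×10^7))^(1/3) = 0.02983 m.

29.8 mm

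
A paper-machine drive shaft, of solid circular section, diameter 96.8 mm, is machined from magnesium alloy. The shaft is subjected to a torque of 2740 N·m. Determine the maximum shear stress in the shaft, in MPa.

15.4 MPa

J = πd⁴/32 = π(0.0968)⁴/32 = 8.620×10^-6 m⁴.
τ_max = T·r/J = 2740 × 0.0484 / 8.620×10^-6 = 1.538×10^7 Pa.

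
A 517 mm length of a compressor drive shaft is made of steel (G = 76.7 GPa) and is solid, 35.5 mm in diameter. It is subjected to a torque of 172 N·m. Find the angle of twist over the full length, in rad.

0.00744 rad

J = πd⁴/32 = π(0.0355)⁴/32 = 1.559×10^-7 m⁴.
θ = T·L/(G·J) = 172.0 × 0.517 / (76.7×10⁹ × 1.559×10^-7) = 7.436×10^-3 rad.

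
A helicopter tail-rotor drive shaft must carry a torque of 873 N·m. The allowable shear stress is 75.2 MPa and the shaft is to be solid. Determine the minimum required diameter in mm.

39.0 mm

For a solid shaft τ_max = 16T/(πd³), so d = (16T/(π τ_allow))^(1/3) = (16·873.0/(π·7.52×10^7))^(1/3) = 0.03896 m.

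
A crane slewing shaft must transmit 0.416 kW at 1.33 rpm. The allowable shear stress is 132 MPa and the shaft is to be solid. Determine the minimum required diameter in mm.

ω = 2π·1.33/60 = 0.1393 rad/s, so T = P/ω = 0.416×10³ / 0.1393 = 2987 N·m.
For a solid shaft τ_max = 16T/(πd³), so d = (16T/(π τ_allow))^(1/3) = (16·2987/(π·1.32×10^8))^(1/3) = 0.04866 m.

48.7 mm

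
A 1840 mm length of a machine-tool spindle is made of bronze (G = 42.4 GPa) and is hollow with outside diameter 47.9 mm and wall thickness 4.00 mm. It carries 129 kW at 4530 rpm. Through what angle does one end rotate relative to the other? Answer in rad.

0.0440 rad

ω = 2π·4530/60 = 474.4 rad/s, so T = P/ω = 129×10³ / 474.4 = 271.9 N·m.
J = π(d_o⁴ − d_i⁴)/32 = π(0.0479⁴ − 0.0399⁴)/32 = 2.680×10^-7 m⁴.
θ = T·L/(G·J) = 271.9 × 1.84 / (42.4×10⁹ × 2.680×10^-7) = 0.04403 rad.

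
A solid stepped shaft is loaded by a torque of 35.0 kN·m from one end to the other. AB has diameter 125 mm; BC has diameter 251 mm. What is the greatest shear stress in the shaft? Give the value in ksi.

Under the same torque, τ_max = 16T/(πd³) is largest where d is smallest — segment AB (d = 125 mm).
τ_max = 16·35000/(π·(0.125)³) = 9.127×10^7 Pa.

13.2 ksi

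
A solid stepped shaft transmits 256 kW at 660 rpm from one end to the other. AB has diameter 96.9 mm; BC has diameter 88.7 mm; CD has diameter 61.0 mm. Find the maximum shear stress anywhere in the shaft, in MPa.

83.1 MPa

ω = 2π·660/60 = 69.12 rad/s, so T = P/ω = 256×10³ / 69.12 = 3704 N·m.
Under the same torque, τ_max = 16T/(πd³) is largest where d is smallest — segment CD (d = 61.0 mm).
τ_max = 16·3704/(π·(0.0610)³) = 8.311×10^7 Pa.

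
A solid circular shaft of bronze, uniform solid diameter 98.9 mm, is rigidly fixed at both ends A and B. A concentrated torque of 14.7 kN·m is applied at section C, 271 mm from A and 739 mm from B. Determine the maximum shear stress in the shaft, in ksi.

8.21 ksi

With uniform GJ and both ends fixed, compatibility θ_AC = θ_CB gives T_A·a = T_B·b, together with T_A + T_B = T₀.
T_A = T₀·b/(a+b) = 14700·739/1010 = 10760 N·m; T_B = 3944 N·m.
τ in each portion: τ_AC = 5.66×10^7 Pa, τ_CB = 2.08×10^7 Pa; maximum is in AC.
τ_max = T_AC·r/J = 10760·0.0495/9.39×10^-6 = 5.663×10^7 Pa.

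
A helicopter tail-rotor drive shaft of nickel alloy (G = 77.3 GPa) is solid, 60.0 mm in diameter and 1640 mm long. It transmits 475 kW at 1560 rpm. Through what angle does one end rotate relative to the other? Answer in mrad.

48.5 mrad

ω = 2π·1560/60 = 163.4 rad/s, so T = P/ω = 475×10³ / 163.4 = 2908 N·m.
J = πd⁴/32 = π(0.0600)⁴/32 = 1.272×10^-6 m⁴.
θ = T·L/(G·J) = 2908 × 1.64 / (77.3×10⁹ × 1.272×10^-6) = 0.04848 rad.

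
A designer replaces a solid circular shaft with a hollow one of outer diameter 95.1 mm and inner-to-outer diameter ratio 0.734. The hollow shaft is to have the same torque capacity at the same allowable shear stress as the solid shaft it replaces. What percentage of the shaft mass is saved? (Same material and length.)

42.0 %

Equal τ_max and T ⇒ the solid shaft needs d_s³ = d_o³(1−k⁴), so d_s = 95.1·(1−0.734⁴)^(1/3) = 84.83 mm.
Area ratio A_h/A_s = d_o²(1−k²)/d_s² = (1−k²)/(1−k⁴)^(2/3) = 0.5797.
Mass saving = 1 − 0.5797 = 42.0 %.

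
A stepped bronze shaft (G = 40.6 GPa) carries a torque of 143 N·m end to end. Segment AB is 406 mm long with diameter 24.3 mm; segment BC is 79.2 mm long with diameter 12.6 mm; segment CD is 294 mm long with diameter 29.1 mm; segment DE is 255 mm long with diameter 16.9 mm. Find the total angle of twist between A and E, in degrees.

16.1°

J_AB = π(0.0243)⁴/32 = 3.42×10^-8 m⁴; J_BC = π(0.0126)⁴/32 = 2.47×10^-9 m⁴; J_CD = π(0.0291)⁴/32 = 7.04×10^-8 m⁴; J_DE = π(0.0169)⁴/32 = 8.01×10^-9 m⁴.
θ = (T/G)·Σ L_i/J_i = (143.0/40.6×10⁹)·(0.406/3.42×10^-8 + 0.0792/2.47×10^-9 + 0.294/7.04×10^-8 + 0.255/8.01×10^-9) = 0.2814 rad.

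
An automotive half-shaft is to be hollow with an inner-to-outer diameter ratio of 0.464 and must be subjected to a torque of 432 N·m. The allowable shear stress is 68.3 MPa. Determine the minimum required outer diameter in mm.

32.3 mm

For a hollow shaft with d_i/d_o = 0.464: τ_max = 16T/(π d_o³ (1−k⁴)), so d_o = [16T/(π τ_allow (1−k⁴))]^(1/3) = [16·432.0/(π·6.83×10^7·0.9536)]^(1/3) = 0.03233 m.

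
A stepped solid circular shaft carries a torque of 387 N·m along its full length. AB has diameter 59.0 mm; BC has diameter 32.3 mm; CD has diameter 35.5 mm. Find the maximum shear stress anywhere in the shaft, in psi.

Under the same torque, τ_max = 16T/(πd³) is largest where d is smallest — segment BC (d = 32.3 mm).
τ_max = 16·387.0/(π·(0.0323)³) = 5.849×10^7 Pa.

8480 psi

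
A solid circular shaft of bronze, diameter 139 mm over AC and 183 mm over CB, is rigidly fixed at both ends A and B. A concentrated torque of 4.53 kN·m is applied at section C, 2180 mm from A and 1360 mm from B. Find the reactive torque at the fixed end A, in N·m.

779 N·m

Compatibility: T_A·a/J_AC = T_B·b/J_CB with T_A + T_B = T₀.
J_AC = 3.66×10^-5 m⁴, J_CB = 1.10×10^-4 m⁴, so T_A = T₀·(J_AC/a)/((J_AC/a)+(J_CB/b)) = 778.9 N·m, T_B = 3751 N·m.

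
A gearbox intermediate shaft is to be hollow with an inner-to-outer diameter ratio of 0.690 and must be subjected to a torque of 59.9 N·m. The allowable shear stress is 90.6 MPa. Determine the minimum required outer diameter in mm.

For a hollow shaft with d_i/d_o = 0.690: τ_max = 16T/(π d_o³ (1−k⁴)), so d_o = [16T/(π τ_allow (1−k⁴))]^(1/3) = [16·59.90/(π·9.06×10^7·0.7733)]^(1/3) = 0.01633 m.

16.3 mm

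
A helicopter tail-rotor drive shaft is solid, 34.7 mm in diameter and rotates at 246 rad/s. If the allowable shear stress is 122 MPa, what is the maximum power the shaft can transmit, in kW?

246 kW

J = πd⁴/32 = π(0.0347)⁴/32 = 1.423×10^-7 m⁴.
T_max = τ_allow·J/r = 1.22×10^8 × 1.423×10^-7 / 0.0174 = 1001 N·m.
ω = 246 rad/s, so P_max = T_max·ω = 2.462×10^5 W.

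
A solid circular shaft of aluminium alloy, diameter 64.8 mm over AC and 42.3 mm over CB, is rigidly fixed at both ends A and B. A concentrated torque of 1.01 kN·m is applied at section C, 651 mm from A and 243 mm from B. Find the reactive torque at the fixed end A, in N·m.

Compatibility: T_A·a/J_AC = T_B·b/J_CB with T_A + T_B = T₀.
J_AC = 1.73×10^-6 m⁴, J_CB = 3.14×10^-7 m⁴, so T_A = T₀·(J_AC/a)/((J_AC/a)+(J_CB/b)) = 679.5 N·m, T_B = 330.5 N·m.

679 N·m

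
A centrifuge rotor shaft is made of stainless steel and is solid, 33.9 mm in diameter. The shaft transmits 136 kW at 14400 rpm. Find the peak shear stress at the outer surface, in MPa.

ω = 2π·14400/60 = 1508 rad/s, so T = P/ω = 136×10³ / 1508 = 90.19 N·m.
J = πd⁴/32 = π(0.0339)⁴/32 = 1.297×10^-7 m⁴.
τ_max = T·r/J = 90.19 × 0.0169 / 1.297×10^-7 = 1.179×10^7 Pa.

11.8 MPa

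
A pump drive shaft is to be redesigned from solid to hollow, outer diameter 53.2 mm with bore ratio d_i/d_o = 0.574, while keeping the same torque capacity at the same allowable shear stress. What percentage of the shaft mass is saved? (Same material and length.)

Equal τ_max and T ⇒ the solid shaft needs d_s³ = d_o³(1−k⁴), so d_s = 53.2·(1−0.574⁴)^(1/3) = 51.20 mm.
Area ratio A_h/A_s = d_o²(1−k²)/d_s² = (1−k²)/(1−k⁴)^(2/3) = 0.7239.
Mass saving = 1 − 0.7239 = 27.6 %.

27.6 %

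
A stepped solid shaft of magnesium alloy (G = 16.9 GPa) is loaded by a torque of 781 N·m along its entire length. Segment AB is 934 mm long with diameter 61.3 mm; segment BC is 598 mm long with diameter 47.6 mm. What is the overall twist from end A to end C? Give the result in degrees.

J_AB = π(0.0613)⁴/32 = 1.39×10^-6 m⁴; J_BC = π(0.0476)⁴/32 = 5.04×10^-7 m⁴.
θ = (T/G)·Σ L_i/J_i = (781.0/16.9×10⁹)·(0.934/1.39×10^-6 + 0.598/5.04×10^-7) = 0.08597 rad.

4.93°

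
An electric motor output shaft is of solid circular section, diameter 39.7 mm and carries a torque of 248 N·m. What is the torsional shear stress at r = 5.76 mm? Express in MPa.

5.86 MPa

J = πd⁴/32 = π(0.0397)⁴/32 = 2.439×10^-7 m⁴.
Shear stress varies linearly with radius: τ = T·r/J = 248.0 × 0.00576 / 2.439×10^-7 = 5.857×10^6 Pa.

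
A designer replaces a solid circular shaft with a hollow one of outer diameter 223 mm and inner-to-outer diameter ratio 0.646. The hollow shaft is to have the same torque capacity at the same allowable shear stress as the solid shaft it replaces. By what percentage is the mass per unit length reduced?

33.8 %

Equal τ_max and T ⇒ the solid shaft needs d_s³ = d_o³(1−k⁴), so d_s = 223·(1−0.646⁴)^(1/3) = 209.2 mm.
Area ratio A_h/A_s = d_o²(1−k²)/d_s² = (1−k²)/(1−k⁴)^(2/3) = 0.6620.
Mass saving = 1 − 0.6620 = 33.8 %.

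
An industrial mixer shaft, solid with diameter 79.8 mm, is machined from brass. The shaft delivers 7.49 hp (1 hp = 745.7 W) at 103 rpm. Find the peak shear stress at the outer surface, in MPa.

ω = 2π·103/60 = 10.79 rad/s, so T = P/ω = 7.49×745.7 / 10.79 = 517.8 N·m.
J = πd⁴/32 = π(0.0798)⁴/32 = 3.981×10^-6 m⁴.
τ_max = T·r/J = 517.8 × 0.0399 / 3.981×10^-6 = 5.190×10^6 Pa.

5.19 MPa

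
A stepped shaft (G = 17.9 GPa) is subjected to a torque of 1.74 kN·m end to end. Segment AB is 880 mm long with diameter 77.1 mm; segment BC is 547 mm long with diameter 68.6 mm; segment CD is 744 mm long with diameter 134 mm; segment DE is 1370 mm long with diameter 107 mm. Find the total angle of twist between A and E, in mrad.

J_AB = π(0.0771)⁴/32 = 3.47×10^-6 m⁴; J_BC = π(0.0686)⁴/32 = 2.17×10^-6 m⁴; J_CD = π(0.134)⁴/32 = 3.17×10^-5 m⁴; J_DE = π(0.107)⁴/32 = 1.29×10^-5 m⁴.
θ = (T/G)·Σ L_i/J_i = (1740/17.9×10⁹)·(0.880/3.47×10^-6 + 0.547/2.17×10^-6 + 0.744/3.17×10^-5 + 1.37/1.29×10^-5) = 0.06175 rad.

61.7 mrad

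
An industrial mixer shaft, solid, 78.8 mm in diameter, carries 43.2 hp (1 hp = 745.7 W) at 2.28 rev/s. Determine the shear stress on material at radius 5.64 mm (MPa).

3.35 MPa

ω = 2π·2.28 = 14.33 rad/s, so T = P/ω = 43.2×745.7 / 14.33 = 2249 N·m.
J = πd⁴/32 = π(0.0788)⁴/32 = 3.785×10^-6 m⁴.
Shear stress varies linearly with radius: τ = T·r/J = 2249 × 0.00564 / 3.785×10^-6 = 3.350×10^6 Pa.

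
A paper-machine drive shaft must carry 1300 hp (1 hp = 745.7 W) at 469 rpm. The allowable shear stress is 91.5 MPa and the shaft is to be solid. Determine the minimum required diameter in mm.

103 mm

ω = 2π·469/60 = 49.11 rad/s, so T = P/ω = 1300×745.7 / 49.11 = 19740 N·m.
For a solid shaft τ_max = 16T/(πd³), so d = (16T/(π τ_allow))^(1/3) = (16·19740/(π·9.15×10^7))^(1/3) = 0.1032 m.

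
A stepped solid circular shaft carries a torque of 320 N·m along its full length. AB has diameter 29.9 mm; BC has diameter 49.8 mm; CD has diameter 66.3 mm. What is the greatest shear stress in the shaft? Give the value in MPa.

61.0 MPa

Under the same torque, τ_max = 16T/(πd³) is largest where d is smallest — segment AB (d = 29.9 mm).
τ_max = 16·320.0/(π·(0.0299)³) = 6.097×10^7 Pa.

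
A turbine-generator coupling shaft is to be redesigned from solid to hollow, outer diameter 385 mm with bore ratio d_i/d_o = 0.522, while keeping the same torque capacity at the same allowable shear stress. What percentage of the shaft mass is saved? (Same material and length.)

Equal τ_max and T ⇒ the solid shaft needs d_s³ = d_o³(1−k⁴), so d_s = 385·(1−0.522⁴)^(1/3) = 375.2 mm.
Area ratio A_h/A_s = d_o²(1−k²)/d_s² = (1−k²)/(1−k⁴)^(2/3) = 0.7659.
Mass saving = 1 − 0.7659 = 23.4 %.

23.4 %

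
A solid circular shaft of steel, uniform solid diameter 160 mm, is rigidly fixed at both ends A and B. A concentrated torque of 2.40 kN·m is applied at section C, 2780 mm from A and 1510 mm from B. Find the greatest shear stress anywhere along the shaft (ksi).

With uniform GJ and both ends fixed, compatibility θ_AC = θ_CB gives T_A·a = T_B·b, together with T_A + T_B = T₀.
T_A = T₀·b/(a+b) = 2400·1510/4290 = 844.8 N·m; T_B = 1555 N·m.
τ in each portion: τ_AC = 1.05×10^6 Pa, τ_CB = 1.93×10^6 Pa; maximum is in CB.
τ_max = T_CB·r/J = 1555·0.0800/6.43×10^-5 = 1.934×10^6 Pa.

0.280 ksi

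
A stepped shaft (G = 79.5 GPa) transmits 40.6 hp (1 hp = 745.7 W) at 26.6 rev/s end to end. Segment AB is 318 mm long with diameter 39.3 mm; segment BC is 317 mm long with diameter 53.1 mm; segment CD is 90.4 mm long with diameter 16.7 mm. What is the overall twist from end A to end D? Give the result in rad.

0.0310 rad

ω = 2π·26.6 = 167.1 rad/s, so T = P/ω = 40.6×745.7 / 167.1 = 181.1 N·m.
J_AB = π(0.0393)⁴/32 = 2.34×10^-7 m⁴; J_BC = π(0.0531)⁴/32 = 7.81×10^-7 m⁴; J_CD = π(0.0167)⁴/32 = 7.64×10^-9 m⁴.
θ = (T/G)·Σ L_i/J_i = (181.1/79.5×10⁹)·(0.318/2.34×10^-7 + 0.317/7.81×10^-7 + 0.0904/7.64×10^-9) = 0.03099 rad.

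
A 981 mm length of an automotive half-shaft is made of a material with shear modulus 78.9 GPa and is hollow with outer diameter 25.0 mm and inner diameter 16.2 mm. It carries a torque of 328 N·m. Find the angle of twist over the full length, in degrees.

7.40°

J = π(d_o⁴ − d_i⁴)/32 = π(0.0250⁴ − 0.0162⁴)/32 = 3.159×10^-8 m⁴.
θ = T·L/(G·J) = 328.0 × 0.981 / (78.9×10⁹ × 3.159×10^-8) = 0.1291 rad.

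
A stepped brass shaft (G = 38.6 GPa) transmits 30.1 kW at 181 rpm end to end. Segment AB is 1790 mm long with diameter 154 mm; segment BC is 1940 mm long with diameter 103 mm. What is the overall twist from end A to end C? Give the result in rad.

ω = 2π·181/60 = 18.95 rad/s, so T = P/ω = 30.1×10³ / 18.95 = 1588 N·m.
J_AB = π(0.154)⁴/32 = 5.52×10^-5 m⁴; J_BC = π(0.103)⁴/32 = 1.10×10^-5 m⁴.
θ = (T/G)·Σ L_i/J_i = (1588/38.6×10⁹)·(1.79/5.52×10^-5 + 1.94/1.10×10^-5) = 8.557×10^-3 rad.

0.00856 rad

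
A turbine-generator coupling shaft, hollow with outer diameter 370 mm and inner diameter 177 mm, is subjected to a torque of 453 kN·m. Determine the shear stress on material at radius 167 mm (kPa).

43400 kPa

J = π(d_o⁴ − d_i⁴)/32 = π(0.370⁴ − 0.177⁴)/32 = 1.744×10^-3 m⁴.
Shear stress varies linearly with radius: τ = T·r/J = 453000 × 0.167 / 1.744×10^-3 = 4.339×10^7 Pa.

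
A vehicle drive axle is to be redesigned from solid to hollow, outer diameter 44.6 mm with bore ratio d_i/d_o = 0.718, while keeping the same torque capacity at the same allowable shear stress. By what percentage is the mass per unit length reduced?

40.5 %

Equal τ_max and T ⇒ the solid shaft needs d_s³ = d_o³(1−k⁴), so d_s = 44.6·(1−0.718⁴)^(1/3) = 40.24 mm.
Area ratio A_h/A_s = d_o²(1−k²)/d_s² = (1−k²)/(1−k⁴)^(2/3) = 0.5953.
Mass saving = 1 − 0.5953 = 40.5 %.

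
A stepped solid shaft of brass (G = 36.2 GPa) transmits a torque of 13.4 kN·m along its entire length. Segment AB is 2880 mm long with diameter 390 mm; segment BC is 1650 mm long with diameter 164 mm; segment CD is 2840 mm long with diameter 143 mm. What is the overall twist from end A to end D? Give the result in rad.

J_AB = π(0.390)⁴/32 = 2.27×10^-3 m⁴; J_BC = π(0.164)⁴/32 = 7.10×10^-5 m⁴; J_CD = π(0.143)⁴/32 = 4.11×10^-5 m⁴.
θ = (T/G)·Σ L_i/J_i = (13400/36.2×10⁹)·(2.88/2.27×10^-3 + 1.65/7.10×10^-5 + 2.84/4.11×10^-5) = 0.03468 rad.

0.0347 rad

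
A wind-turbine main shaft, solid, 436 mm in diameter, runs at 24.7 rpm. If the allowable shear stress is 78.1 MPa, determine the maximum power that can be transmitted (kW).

J = πd⁴/32 = π(0.436)⁴/32 = 3.548×10^-3 m⁴.
T_max = τ_allow·J/r = 7.81×10^7 × 3.548×10^-3 / 0.218 = 1.271e6 N·m.
ω = 2π·24.7/60 = 2.587 rad/s, so P_max = T_max·ω = 3.288×10^6 W.

3290 kW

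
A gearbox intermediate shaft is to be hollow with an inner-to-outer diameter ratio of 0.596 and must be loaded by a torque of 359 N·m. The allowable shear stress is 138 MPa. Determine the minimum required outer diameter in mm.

24.8 mm

For a hollow shaft with d_i/d_o = 0.596: τ_max = 16T/(π d_o³ (1−k⁴)), so d_o = [16T/(π τ_allow (1−k⁴))]^(1/3) = [16·359.0/(π·1.38×10^8·0.8738)]^(1/3) = 0.02475 m.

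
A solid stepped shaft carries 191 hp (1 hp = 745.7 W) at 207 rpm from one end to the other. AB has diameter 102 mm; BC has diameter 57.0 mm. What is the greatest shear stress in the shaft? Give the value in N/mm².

181 N/mm²

ω = 2π·207/60 = 21.68 rad/s, so T = P/ω = 191×745.7 / 21.68 = 6571 N·m.
Under the same torque, τ_max = 16T/(πd³) is largest where d is smallest — segment BC (d = 57.0 mm).
τ_max = 16·6571/(π·(0.0570)³) = 1.807×10^8 Pa.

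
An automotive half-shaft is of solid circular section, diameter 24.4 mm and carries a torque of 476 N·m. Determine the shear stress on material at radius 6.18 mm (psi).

J = πd⁴/32 = π(0.0244)⁴/32 = 3.480×10^-8 m⁴.
Shear stress varies linearly with radius: τ = T·r/J = 476.0 × 0.00618 / 3.480×10^-8 = 8.453×10^7 Pa.

12300 psi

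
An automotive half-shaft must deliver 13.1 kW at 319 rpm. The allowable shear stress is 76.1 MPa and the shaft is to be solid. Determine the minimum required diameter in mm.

29.7 mm

ω = 2π·319/60 = 33.41 rad/s, so T = P/ω = 13.1×10³ / 33.41 = 392.1 N·m.
For a solid shaft τ_max = 16T/(πd³), so d = (16T/(π τ_allow))^(1/3) = (16·392.1/(π·7.61×10^7))^(1/3) = 0.02972 m.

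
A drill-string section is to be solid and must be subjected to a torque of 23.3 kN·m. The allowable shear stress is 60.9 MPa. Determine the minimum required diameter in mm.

125 mm

For a solid shaft τ_max = 16T/(πd³), so d = (16T/(π τ_allow))^(1/3) = (16·23300/(π·6.09×10^7))^(1/3) = 0.1249 m.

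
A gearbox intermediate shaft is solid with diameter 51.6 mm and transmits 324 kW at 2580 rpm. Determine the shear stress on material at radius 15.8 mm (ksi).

ω = 2π·2580/60 = 270.2 rad/s, so T = P/ω = 324×10³ / 270.2 = 1199 N·m.
J = πd⁴/32 = π(0.0516)⁴/32 = 6.960×10^-7 m⁴.
Shear stress varies linearly with radius: τ = T·r/J = 1199 × 0.0158 / 6.960×10^-7 = 2.722×10^7 Pa.

3.95 ksi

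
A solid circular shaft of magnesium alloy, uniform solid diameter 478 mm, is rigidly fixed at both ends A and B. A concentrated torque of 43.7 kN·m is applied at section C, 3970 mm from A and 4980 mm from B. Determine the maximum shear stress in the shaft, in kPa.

With uniform GJ and both ends fixed, compatibility θ_AC = θ_CB gives T_A·a = T_B·b, together with T_A + T_B = T₀.
T_A = T₀·b/(a+b) = 43700·4980/8950 = 24320 N·m; T_B = 19380 N·m.
τ in each portion: τ_AC = 1.13×10^6 Pa, τ_CB = 9.04×10^5 Pa; maximum is in AC.
τ_max = T_AC·r/J = 24320·0.239/5.13×10^-3 = 1.134×10^6 Pa.

1130 kPa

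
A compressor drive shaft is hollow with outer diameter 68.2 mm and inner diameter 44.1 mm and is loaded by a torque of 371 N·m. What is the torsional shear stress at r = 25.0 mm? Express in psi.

768 psi

J = π(d_o⁴ − d_i⁴)/32 = π(0.0682⁴ − 0.0441⁴)/32 = 1.753×10^-6 m⁴.
Shear stress varies linearly with radius: τ = T·r/J = 371.0 × 0.0250 / 1.753×10^-6 = 5.292×10^6 Pa.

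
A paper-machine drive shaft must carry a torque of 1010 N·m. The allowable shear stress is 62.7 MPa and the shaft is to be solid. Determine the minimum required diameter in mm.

43.5 mm

For a solid shaft τ_max = 16T/(πd³), so d = (16T/(π τ_allow))^(1/3) = (16·1010/(π·6.27×10^7))^(1/3) = 0.04345 m.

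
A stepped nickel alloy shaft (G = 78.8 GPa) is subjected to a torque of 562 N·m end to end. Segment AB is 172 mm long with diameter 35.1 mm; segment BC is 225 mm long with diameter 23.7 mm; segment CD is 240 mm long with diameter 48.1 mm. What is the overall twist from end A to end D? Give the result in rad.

J_AB = π(0.0351)⁴/32 = 1.49×10^-7 m⁴; J_BC = π(0.0237)⁴/32 = 3.10×10^-8 m⁴; J_CD = π(0.0481)⁴/32 = 5.26×10^-7 m⁴.
θ = (T/G)·Σ L_i/J_i = (562.0/78.8×10⁹)·(0.172/1.49×10^-7 + 0.225/3.10×10^-8 + 0.240/5.26×10^-7) = 0.06330 rad.

0.0633 rad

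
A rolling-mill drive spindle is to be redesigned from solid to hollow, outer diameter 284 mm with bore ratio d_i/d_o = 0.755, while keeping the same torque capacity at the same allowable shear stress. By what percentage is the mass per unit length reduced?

Equal τ_max and T ⇒ the solid shaft needs d_s³ = d_o³(1−k⁴), so d_s = 284·(1−0.755⁴)^(1/3) = 249.1 mm.
Area ratio A_h/A_s = d_o²(1−k²)/d_s² = (1−k²)/(1−k⁴)^(2/3) = 0.5587.
Mass saving = 1 − 0.5587 = 44.1 %.

44.1 %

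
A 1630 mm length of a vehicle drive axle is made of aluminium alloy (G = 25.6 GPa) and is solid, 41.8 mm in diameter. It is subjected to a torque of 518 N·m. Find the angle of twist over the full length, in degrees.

6.31°

J = πd⁴/32 = π(0.0418)⁴/32 = 2.997×10^-7 m⁴.
θ = T·L/(G·J) = 518.0 × 1.63 / (25.6×10⁹ × 2.997×10^-7) = 0.1100 rad.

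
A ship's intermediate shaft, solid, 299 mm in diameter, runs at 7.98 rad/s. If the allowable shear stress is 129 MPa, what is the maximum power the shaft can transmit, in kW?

5400 kW

J = πd⁴/32 = π(0.299)⁴/32 = 7.847×10^-4 m⁴.
T_max = τ_allow·J/r = 1.29×10^8 × 7.847×10^-4 / 0.149 = 677100 N·m.
ω = 7.98 rad/s, so P_max = T_max·ω = 5.403×10^6 W.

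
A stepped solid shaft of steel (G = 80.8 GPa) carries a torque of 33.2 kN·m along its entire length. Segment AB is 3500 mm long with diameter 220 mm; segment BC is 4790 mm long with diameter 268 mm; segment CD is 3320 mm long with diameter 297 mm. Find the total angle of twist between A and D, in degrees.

0.683°

J_AB = π(0.220)⁴/32 = 2.30×10^-4 m⁴; J_BC = π(0.268)⁴/32 = 5.06×10^-4 m⁴; J_CD = π(0.297)⁴/32 = 7.64×10^-4 m⁴.
θ = (T/G)·Σ L_i/J_i = (33200/80.8×10⁹)·(3.50/2.30×10^-4 + 4.79/5.06×10^-4 + 3.32/7.64×10^-4) = 0.01193 rad.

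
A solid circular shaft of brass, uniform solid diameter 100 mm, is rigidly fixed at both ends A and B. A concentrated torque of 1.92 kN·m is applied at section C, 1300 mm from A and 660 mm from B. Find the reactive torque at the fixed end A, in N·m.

647 N·m

With uniform GJ and both ends fixed, compatibility θ_AC = θ_CB gives T_A·a = T_B·b, together with T_A + T_B = T₀.
T_A = T₀·b/(a+b) = 1920·660/1960 = 646.5 N·m; T_B = 1273 N·m.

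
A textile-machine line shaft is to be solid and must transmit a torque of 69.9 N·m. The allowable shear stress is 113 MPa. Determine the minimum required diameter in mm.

For a solid shaft τ_max = 16T/(πd³), so d = (16T/(π τ_allow))^(1/3) = (16·69.90/(π·1.13×10^8))^(1/3) = 0.01466 m.

14.7 mm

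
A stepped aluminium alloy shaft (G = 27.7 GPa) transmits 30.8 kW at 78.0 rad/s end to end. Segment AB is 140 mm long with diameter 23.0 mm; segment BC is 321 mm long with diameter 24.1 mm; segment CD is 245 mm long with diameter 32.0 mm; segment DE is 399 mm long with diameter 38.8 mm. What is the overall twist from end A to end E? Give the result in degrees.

ω = 78.0 rad/s, so T = P/ω = 30.8×10³ / 78.00 = 394.9 N·m.
J_AB = π(0.0230)⁴/32 = 2.75×10^-8 m⁴; J_BC = π(0.0241)⁴/32 = 3.31×10^-8 m⁴; J_CD = π(0.0320)⁴/32 = 1.03×10^-7 m⁴; J_DE = π(0.0388)⁴/32 = 2.22×10^-7 m⁴.
θ = (T/G)·Σ L_i/J_i = (394.9/27.7×10⁹)·(0.140/2.75×10^-8 + 0.321/3.31×10^-8 + 0.245/1.03×10^-7 + 0.399/2.22×10^-7) = 0.2703 rad.

15.5°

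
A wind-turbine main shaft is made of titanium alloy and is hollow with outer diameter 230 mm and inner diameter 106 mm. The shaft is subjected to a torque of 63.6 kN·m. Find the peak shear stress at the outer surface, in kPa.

27900 kPa

J = π(d_o⁴ − d_i⁴)/32 = π(0.230⁴ − 0.106⁴)/32 = 2.623×10^-4 m⁴.
τ_max = T·r/J = 63600 × 0.115 / 2.623×10^-4 = 2.788×10^7 Pa.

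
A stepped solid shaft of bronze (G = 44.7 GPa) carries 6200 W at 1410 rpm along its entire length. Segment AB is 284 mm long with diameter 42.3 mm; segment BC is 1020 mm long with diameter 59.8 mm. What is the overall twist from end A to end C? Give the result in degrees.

0.0924°

ω = 2π·1410/60 = 147.7 rad/s, so T = P/ω = 6200 / 147.7 = 41.99 N·m.
J_AB = π(0.0423)⁴/32 = 3.14×10^-7 m⁴; J_BC = π(0.0598)⁴/32 = 1.26×10^-6 m⁴.
θ = (T/G)·Σ L_i/J_i = (41.99/44.7×10⁹)·(0.284/3.14×10^-7 + 1.02/1.26×10^-6) = 1.612×10^-3 rad.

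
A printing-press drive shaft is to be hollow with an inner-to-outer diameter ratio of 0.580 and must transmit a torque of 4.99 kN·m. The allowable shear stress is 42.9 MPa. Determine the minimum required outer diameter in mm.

87.4 mm

For a hollow shaft with d_i/d_o = 0.580: τ_max = 16T/(π d_o³ (1−k⁴)), so d_o = [16T/(π τ_allow (1−k⁴))]^(1/3) = [16·4990/(π·4.29×10^7·0.8868)]^(1/3) = 0.08742 m.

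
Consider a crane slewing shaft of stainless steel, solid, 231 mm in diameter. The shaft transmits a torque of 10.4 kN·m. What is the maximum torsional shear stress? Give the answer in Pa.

4.30e6 Pa

J = πd⁴/32 = π(0.231)⁴/32 = 2.795×10^-4 m⁴.
τ_max = T·r/J = 10400 × 0.116 / 2.795×10^-4 = 4.297×10^6 Pa.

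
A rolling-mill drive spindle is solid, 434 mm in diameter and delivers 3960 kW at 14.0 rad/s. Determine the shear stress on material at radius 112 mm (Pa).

ω = 14.0 rad/s, so T = P/ω = 3960×10³ / 14.00 = 282900 N·m.
J = πd⁴/32 = π(0.434)⁴/32 = 3.483×10^-3 m⁴.
Shear stress varies linearly with radius: τ = T·r/J = 282900 × 0.112 / 3.483×10^-3 = 9.095×10^6 Pa.

9.10e6 Pa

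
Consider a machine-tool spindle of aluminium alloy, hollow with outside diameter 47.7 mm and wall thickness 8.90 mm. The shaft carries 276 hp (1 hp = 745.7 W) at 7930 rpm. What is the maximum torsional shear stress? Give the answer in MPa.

ω = 2π·7930/60 = 830.4 rad/s, so T = P/ω = 276×745.7 / 830.4 = 247.8 N·m.
J = π(d_o⁴ − d_i⁴)/32 = π(0.0477⁴ − 0.0299⁴)/32 = 4.298×10^-7 m⁴.
τ_max = T·r/J = 247.8 × 0.0239 / 4.298×10^-7 = 1.375×10^7 Pa.

13.8 MPa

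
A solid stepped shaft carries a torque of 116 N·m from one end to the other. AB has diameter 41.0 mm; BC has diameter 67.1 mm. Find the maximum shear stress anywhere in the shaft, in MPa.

8.57 MPa

Under the same torque, τ_max = 16T/(πd³) is largest where d is smallest — segment AB (d = 41.0 mm).
τ_max = 16·116.0/(π·(0.0410)³) = 8.572×10^6 Pa.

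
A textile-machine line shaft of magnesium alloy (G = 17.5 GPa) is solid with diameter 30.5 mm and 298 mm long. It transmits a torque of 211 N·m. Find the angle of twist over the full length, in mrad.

42.3 mrad

J = πd⁴/32 = π(0.0305)⁴/32 = 8.496×10^-8 m⁴.
θ = T·L/(G·J) = 211.0 × 0.298 / (17.5×10⁹ × 8.496×10^-8) = 0.04229 rad.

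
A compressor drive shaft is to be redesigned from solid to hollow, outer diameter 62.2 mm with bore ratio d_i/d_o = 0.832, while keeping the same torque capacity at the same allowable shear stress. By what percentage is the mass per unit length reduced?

Equal τ_max and T ⇒ the solid shaft needs d_s³ = d_o³(1−k⁴), so d_s = 62.2·(1−0.832⁴)^(1/3) = 50.04 mm.
Area ratio A_h/A_s = d_o²(1−k²)/d_s² = (1−k²)/(1−k⁴)^(2/3) = 0.4755.
Mass saving = 1 − 0.4755 = 52.5 %.

52.5 %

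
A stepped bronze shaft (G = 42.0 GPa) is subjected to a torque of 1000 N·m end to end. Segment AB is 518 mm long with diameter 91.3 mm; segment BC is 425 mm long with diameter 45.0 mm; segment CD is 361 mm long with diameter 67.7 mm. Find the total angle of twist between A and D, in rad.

J_AB = π(0.0913)⁴/32 = 6.82×10^-6 m⁴; J_BC = π(0.0450)⁴/32 = 4.03×10^-7 m⁴; J_CD = π(0.0677)⁴/32 = 2.06×10^-6 m⁴.
θ = (T/G)·Σ L_i/J_i = (1000/42.0×10⁹)·(0.518/6.82×10^-6 + 0.425/4.03×10^-7 + 0.361/2.06×10^-6) = 0.03111 rad.

0.0311 rad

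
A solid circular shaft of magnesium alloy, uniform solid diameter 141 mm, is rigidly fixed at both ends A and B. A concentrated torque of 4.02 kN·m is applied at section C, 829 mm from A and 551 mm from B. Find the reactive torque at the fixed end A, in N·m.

1610 N·m

With uniform GJ and both ends fixed, compatibility θ_AC = θ_CB gives T_A·a = T_B·b, together with T_A + T_B = T₀.
T_A = T₀·b/(a+b) = 4020·551/1380 = 1605 N·m; T_B = 2415 N·m.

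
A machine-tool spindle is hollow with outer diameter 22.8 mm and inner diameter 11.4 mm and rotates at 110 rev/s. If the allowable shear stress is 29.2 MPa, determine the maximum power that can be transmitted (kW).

44.0 kW

J = π(d_o⁴ − d_i⁴)/32 = π(0.0228⁴ − 0.0114⁴)/32 = 2.487×10^-8 m⁴.
T_max = τ_allow·J/r = 2.92×10^7 × 2.487×10^-8 / 0.0114 = 63.71 N·m.
ω = 2π·110 = 691.2 rad/s, so P_max = T_max·ω = 4.403×10^4 W.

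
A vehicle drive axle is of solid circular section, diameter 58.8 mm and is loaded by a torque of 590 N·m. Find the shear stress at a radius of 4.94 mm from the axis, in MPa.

2.48 MPa

J = πd⁴/32 = π(0.0588)⁴/32 = 1.174×10^-6 m⁴.
Shear stress varies linearly with radius: τ = T·r/J = 590.0 × 0.00494 / 1.174×10^-6 = 2.484×10^6 Pa.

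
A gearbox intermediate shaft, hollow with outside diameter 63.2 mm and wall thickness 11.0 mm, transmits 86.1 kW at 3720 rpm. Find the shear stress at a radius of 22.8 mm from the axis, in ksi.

ω = 2π·3720/60 = 389.6 rad/s, so T = P/ω = 86.1×10³ / 389.6 = 221.0 N·m.
J = π(d_o⁴ − d_i⁴)/32 = π(0.0632⁴ − 0.0412⁴)/32 = 1.283×10^-6 m⁴.
Shear stress varies linearly with radius: τ = T·r/J = 221.0 × 0.0228 / 1.283×10^-6 = 3.926×10^6 Pa.

0.569 ksi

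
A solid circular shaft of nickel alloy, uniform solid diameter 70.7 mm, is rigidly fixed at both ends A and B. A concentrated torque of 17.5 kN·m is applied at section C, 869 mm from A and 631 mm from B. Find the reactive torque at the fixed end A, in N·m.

7360 N·m

With uniform GJ and both ends fixed, compatibility θ_AC = θ_CB gives T_A·a = T_B·b, together with T_A + T_B = T₀.
T_A = T₀·b/(a+b) = 17500·631/1500 = 7362 N·m; T_B = 10140 N·m.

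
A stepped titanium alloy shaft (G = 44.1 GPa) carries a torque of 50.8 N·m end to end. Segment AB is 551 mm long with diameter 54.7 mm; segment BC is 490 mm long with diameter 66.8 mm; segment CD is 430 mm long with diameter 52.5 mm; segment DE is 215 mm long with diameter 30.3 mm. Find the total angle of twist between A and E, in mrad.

4.67 mrad

J_AB = π(0.0547)⁴/32 = 8.79×10^-7 m⁴; J_BC = π(0.0668)⁴/32 = 1.95×10^-6 m⁴; J_CD = π(0.0525)⁴/32 = 7.46×10^-7 m⁴; J_DE = π(0.0303)⁴/32 = 8.28×10^-8 m⁴.
θ = (T/G)·Σ L_i/J_i = (50.80/44.1×10⁹)·(0.551/8.79×10^-7 + 0.490/1.95×10^-6 + 0.430/7.46×10^-7 + 0.215/8.28×10^-8) = 4.668×10^-3 rad.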